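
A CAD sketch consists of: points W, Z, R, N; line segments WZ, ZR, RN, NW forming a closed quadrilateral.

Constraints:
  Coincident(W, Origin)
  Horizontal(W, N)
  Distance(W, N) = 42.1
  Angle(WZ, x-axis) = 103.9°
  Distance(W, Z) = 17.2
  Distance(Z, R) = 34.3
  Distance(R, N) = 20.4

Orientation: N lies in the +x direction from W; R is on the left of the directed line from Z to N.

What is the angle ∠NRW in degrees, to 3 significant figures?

97.1°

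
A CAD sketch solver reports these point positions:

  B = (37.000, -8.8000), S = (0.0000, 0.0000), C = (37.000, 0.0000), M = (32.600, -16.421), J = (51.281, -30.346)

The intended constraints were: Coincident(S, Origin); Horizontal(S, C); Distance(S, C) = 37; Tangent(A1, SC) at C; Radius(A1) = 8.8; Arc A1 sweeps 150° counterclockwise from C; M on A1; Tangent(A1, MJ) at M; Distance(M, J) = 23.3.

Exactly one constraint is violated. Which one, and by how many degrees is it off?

Tangent(A1, MJ) at M — off by 6.70°.

S = (0.00, 0.00) ✓; S.y = 0.00, C.y = 0.00 ✓; |SC| = 37.00 ✓; ∠(BC, CS) = 90.00° ✓; |BC| = 8.800 ✓; bearing(B→M) − bearing(B→C) = 150.0° ✓; |BM| = 8.800 ✓; ∠(BM, MJ) = 96.70° ✗; |MJ| = 23.30 ✓.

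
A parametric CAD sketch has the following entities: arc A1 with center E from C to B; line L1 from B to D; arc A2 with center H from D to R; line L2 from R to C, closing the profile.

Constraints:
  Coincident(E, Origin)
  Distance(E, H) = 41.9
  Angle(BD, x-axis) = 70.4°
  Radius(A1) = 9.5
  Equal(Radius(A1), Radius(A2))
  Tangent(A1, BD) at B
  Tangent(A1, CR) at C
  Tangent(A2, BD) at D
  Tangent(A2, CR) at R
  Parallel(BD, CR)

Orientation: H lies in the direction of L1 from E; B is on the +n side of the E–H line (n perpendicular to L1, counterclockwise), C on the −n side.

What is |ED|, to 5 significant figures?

42.963

Tangency of A1 to both parallel lines with radius 9.5 puts B and C at E ± 9.5·n: B = (-8.9495, 3.1868), C = (8.9495, -3.1868). Equal radii place D and R the same way about H: D = H + 9.5·n = (5.1059, 42.659), R = H − 9.5·n = (23.005, 36.285). Then |ED| = |D − E| = 42.963.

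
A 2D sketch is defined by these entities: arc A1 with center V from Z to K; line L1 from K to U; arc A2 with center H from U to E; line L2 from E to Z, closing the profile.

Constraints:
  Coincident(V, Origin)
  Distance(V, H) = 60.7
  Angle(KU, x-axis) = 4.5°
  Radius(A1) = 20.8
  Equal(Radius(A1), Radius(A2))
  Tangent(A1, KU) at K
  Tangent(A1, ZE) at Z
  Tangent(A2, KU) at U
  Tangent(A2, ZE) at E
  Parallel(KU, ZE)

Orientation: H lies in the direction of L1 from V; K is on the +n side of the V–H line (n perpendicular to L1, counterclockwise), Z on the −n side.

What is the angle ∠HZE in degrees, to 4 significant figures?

18.91°

Tangency of A1 to both parallel lines with radius 20.8 puts K and Z at V ± 20.8·n: K = (-1.632, 20.74), Z = (1.632, -20.74). Equal radii place U and E the same way about H: U = H + 20.8·n = (58.88, 25.50), E = H − 20.8·n = (62.14, -15.97). Then cos ∠HZE = ZH·ZE / (|ZH||ZE|), giving 18.91°.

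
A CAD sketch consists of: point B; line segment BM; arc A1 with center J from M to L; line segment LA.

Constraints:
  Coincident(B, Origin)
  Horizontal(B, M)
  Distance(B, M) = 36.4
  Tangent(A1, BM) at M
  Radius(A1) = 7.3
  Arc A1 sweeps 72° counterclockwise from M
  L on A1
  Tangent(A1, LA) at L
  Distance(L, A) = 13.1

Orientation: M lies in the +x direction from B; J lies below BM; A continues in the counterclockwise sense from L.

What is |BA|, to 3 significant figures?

30.9

B is at the origin; B and M share the same y with |BM| = 36.4 and M on the +x side, so M = (36.4, 0.00). Tangency of A1 to BM means the radius JM is perpendicular to BM, so J = M + (0, -7.3) = (36.4, -7.30). On A1, M sits at bearing 90° from J; a 72° counterclockwise sweep puts L at bearing 162°, so L = J + 7.3·(cos 162°, sin 162°) = (29.5, -5.04). The tangent condition forces JL to be normal to LA, so LA runs along (−sin 162°, cos 162°); with |LA| = 13.1, A = (25.4, -17.5). Then |BA| = |A − B| = 30.9.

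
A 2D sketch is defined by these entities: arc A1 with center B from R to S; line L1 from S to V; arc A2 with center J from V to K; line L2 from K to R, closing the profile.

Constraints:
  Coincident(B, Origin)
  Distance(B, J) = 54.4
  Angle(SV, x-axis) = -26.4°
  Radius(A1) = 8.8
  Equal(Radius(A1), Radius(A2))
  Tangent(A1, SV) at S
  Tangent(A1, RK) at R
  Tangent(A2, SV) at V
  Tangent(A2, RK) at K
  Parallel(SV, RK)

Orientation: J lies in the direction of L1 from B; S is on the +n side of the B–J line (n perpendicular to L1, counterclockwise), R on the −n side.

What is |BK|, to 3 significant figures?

55.1

Tangency of A1 to both parallel lines with radius 8.8 puts S and R at B ± 8.8·n: S = (3.91, 7.88), R = (-3.91, -7.88). Equal radii place V and K the same way about J: V = J + 8.8·n = (52.6, -16.3), K = J − 8.8·n = (44.8, -32.1). Then |BK| = |K − B| = 55.1.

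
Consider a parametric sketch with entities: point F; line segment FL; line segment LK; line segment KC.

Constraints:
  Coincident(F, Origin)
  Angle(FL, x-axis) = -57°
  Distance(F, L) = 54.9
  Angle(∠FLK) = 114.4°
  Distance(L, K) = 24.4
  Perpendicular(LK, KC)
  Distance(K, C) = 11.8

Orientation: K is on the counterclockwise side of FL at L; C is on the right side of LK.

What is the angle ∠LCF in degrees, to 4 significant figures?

26.89°

∠FLK = 114.4°, so LK runs at -57.0° + (180° − 114.4°) = 8.600° from the x-axis; with |LK| = 24.4, K = L + 24.4·(cos 8.600°, sin 8.600°) = (54.03, -42.39). LK ⟂ KC; with |KC| = 11.8 on the right of LK, C = K + 11.8·(0.1495, -0.9888) = (55.79, -54.06). Then cos ∠LCF = CL·CF / (|CL||CF|), giving 26.89°.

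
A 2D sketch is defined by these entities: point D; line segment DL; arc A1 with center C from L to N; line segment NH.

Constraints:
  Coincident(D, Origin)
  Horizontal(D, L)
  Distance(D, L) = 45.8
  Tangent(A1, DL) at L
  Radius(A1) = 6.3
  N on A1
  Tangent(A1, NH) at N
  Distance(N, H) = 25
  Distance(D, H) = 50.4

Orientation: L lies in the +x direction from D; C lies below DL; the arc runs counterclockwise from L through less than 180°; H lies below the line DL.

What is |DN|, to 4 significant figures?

40.00

Checks: D.y = 0.00, L.y = 0.00 ✓; |CN| = 6.300 ✓; ∠(CN, NH) = 90.00° ✓; |NH| = 25.00 ✓; |DH| = 50.40 ✓.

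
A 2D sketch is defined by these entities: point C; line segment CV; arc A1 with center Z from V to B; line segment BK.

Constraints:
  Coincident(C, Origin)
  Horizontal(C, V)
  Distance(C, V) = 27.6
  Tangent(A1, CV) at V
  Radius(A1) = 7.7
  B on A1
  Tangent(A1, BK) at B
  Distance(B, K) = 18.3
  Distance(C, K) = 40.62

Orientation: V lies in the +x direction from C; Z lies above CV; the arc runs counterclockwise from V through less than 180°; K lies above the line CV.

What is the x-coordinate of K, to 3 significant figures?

30.0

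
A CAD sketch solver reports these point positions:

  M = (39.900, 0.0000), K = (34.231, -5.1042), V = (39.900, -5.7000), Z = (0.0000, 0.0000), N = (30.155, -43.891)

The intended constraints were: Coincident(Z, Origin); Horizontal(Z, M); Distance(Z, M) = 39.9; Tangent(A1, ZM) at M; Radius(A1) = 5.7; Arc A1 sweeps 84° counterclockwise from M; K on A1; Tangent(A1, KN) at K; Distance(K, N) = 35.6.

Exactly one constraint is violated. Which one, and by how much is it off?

Distance(K, N) = 35.6 — off by 3.40.

Z = (0.00, 0.00) ✓; Z.y = 0.00, M.y = 0.00 ✓; |ZM| = 39.90 ✓; ∠(VM, MZ) = 90.00° ✓; |VM| = 5.700 ✓; bearing(V→K) − bearing(V→M) = 84.00° ✓; |VK| = 5.700 ✓; ∠(VK, KN) = 90.00° ✓; |KN| = 39.00 ✗.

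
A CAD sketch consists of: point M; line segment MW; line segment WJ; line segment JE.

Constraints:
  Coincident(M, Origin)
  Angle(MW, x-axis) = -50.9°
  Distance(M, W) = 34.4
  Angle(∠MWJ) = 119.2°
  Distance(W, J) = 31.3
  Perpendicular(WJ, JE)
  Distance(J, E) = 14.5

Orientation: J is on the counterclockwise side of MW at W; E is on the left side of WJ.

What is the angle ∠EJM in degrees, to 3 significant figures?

58.0°

∠MWJ = 119.2°, so WJ runs at -50.9° + (180° − 119.2°) = 9.90° from the x-axis; with |WJ| = 31.3, J = W + 31.3·(cos 9.90°, sin 9.90°) = (52.5, -21.3). The perpendicularity gives JE at right angles to WJ; with |JE| = 14.5 on the left of WJ, E = J + 14.5·(-0.172, 0.985) = (50.0, -7.03). Then cos ∠EJM = JE·JM / (|JE||JM|), giving 58.0°.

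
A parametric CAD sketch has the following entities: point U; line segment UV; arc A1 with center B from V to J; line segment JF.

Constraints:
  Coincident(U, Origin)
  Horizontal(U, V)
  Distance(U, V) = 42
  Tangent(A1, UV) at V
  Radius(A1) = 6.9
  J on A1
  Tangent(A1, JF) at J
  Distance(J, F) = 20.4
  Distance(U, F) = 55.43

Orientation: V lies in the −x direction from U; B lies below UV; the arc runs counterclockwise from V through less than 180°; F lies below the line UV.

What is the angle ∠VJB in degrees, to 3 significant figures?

43.9°

Checks: |BJ| = 6.900 ✓; ∠(BJ, JF) = 90.00° ✓; |JF| = 20.40 ✓; |UF| = 55.43 ✓.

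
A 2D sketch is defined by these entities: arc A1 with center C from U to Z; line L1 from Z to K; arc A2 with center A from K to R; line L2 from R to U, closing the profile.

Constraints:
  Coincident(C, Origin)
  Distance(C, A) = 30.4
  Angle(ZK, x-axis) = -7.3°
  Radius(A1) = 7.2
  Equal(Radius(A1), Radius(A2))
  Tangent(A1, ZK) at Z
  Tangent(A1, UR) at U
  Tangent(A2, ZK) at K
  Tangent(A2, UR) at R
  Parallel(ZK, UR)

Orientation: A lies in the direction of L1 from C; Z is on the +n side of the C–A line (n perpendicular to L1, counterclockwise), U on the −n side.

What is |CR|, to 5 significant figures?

31.241

The slot axis is L1's direction at -7.3°, so u = (cos -7.3°, sin -7.3°) = (0.99189, -0.12706) and n = (−sin -7.3°, cos -7.3°) = (0.12706, 0.99189). C is at the origin and A lies 30.4 along u from C, so A = 30.4·u = (30.154, -3.8628). Tangency of A1 to both parallel lines with radius 7.2 puts Z and U at C ± 7.2·n: Z = (0.91487, 7.1416), U = (-0.91487, -7.1416). Equal radii place K and R the same way about A: K = A + 7.2·n = (31.068, 3.2789), R = A − 7.2·n = (29.239, -11.004). Then |CR| = |R − C| = 31.241.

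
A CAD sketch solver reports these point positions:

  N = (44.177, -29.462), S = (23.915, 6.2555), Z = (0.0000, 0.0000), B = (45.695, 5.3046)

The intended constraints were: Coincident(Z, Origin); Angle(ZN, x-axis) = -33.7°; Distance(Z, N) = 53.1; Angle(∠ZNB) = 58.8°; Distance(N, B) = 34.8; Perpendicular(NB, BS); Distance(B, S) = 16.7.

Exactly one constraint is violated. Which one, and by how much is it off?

Distance(B, S) = 16.7 — off by 5.10.

Z = (0.00, 0.00) ✓; ZN at -33.70° ✓; |ZN| = 53.10 ✓; ∠ZNB = 58.80° ✓; |NB| = 34.80 ✓; ∠(NB, BS) = 90.00° ✓; |BS| = 21.80 ✗.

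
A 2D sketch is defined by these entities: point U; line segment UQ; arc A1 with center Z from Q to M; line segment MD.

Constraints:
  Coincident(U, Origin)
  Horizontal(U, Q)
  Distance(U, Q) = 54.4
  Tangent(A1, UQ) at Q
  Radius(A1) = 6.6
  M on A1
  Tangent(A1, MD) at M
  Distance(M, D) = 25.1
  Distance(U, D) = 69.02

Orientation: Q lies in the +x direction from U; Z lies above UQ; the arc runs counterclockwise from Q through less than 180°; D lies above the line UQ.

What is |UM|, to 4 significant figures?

61.35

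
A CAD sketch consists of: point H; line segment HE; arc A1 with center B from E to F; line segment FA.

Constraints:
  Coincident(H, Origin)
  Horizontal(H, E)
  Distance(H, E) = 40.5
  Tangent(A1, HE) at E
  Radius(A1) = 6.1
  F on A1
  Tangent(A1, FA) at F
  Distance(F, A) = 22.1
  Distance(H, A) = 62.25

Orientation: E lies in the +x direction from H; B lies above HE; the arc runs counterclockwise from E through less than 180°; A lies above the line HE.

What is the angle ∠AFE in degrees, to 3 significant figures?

154°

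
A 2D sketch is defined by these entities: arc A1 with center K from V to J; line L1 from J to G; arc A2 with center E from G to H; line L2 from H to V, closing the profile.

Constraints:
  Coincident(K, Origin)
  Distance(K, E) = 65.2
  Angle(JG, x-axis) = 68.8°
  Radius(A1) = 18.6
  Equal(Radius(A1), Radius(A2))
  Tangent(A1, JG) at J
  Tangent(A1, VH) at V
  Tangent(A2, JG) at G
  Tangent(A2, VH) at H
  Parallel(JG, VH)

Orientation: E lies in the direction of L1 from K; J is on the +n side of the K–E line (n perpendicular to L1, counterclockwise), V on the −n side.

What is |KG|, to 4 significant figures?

67.80

The slot axis is L1's direction at 68.8°, so u = (cos 68.8°, sin 68.8°) = (0.3616, 0.9323) and n = (−sin 68.8°, cos 68.8°) = (-0.9323, 0.3616). K is at the origin and E lies 65.2 along u from K, so E = 65.2·u = (23.58, 60.79). Tangency of A1 to both parallel lines with radius 18.6 puts J and V at K ± 18.6·n: J = (-17.34, 6.726), V = (17.34, -6.726). Equal radii place G and H the same way about E: G = E + 18.6·n = (6.237, 67.51), H = E − 18.6·n = (40.92, 54.06). Then |KG| = |G − K| = 67.80.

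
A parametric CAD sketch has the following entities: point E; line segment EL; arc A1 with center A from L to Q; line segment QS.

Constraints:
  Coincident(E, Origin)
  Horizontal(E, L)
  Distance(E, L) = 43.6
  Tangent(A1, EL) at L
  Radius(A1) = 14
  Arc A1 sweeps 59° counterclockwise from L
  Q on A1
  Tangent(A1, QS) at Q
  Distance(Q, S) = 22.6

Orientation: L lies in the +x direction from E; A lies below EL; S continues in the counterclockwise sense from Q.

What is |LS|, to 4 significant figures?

35.26

E is at the origin; E and L share the same y with |EL| = 43.6 and L on the +x side, so L = (43.60, 0.000). Since A1 is tangent to EL there, AL ⟂ EL, so A = L + (0, -14) = (43.60, -14.00). On A1, L sits at bearing 90° from A; a 59° counterclockwise sweep puts Q at bearing 149°, so Q = A + 14.0·(cos 149°, sin 149°) = (31.60, -6.789). Tangency of A1 to QS means the radius AQ is perpendicular to QS, so QS runs along (−sin 149°, cos 149°); with |QS| = 22.6, S = (19.96, -26.16). Then |LS| = |S − L| = 35.26.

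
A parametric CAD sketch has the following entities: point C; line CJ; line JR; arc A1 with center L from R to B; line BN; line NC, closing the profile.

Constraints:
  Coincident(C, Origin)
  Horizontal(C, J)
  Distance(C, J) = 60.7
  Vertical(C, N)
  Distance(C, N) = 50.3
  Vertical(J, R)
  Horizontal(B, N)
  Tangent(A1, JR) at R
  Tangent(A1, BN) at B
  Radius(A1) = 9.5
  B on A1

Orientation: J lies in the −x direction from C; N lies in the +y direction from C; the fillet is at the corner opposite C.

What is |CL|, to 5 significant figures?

65.468

C is at the origin; CJ is horizontal with |CJ| = 60.7 and J on the −x side, so J = (-60.700, 0.0000). CN is vertical with |CN| = 50.3 and N on the +y side, so N = (0.0000, 50.300). The virtual corner opposite C is at (-60.700, 50.300). Tangency of A1 to JR means the radius LR is perpendicular to JR and the tangent condition forces LB to be normal to BN, with radius 9.5, so the center L sits 9.5 in from both sides at L = (-51.200, 40.800). Then |CL| = |L − C| = 65.468.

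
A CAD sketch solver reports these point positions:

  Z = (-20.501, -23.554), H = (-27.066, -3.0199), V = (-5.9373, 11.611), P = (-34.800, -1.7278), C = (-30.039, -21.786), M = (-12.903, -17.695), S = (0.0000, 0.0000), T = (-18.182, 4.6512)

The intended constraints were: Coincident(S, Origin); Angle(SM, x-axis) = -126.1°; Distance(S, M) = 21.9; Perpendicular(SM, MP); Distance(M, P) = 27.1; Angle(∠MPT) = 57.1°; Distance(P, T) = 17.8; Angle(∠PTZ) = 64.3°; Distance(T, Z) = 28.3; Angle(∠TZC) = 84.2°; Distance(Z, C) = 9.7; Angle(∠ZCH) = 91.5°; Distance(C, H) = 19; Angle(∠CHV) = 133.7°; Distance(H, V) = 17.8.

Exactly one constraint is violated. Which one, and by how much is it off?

Distance(H, V) = 17.8 — off by 7.90.

S = (0.00, 0.00) ✓; SM at -126.1° ✓; |SM| = 21.90 ✓; ∠(SM, MP) = 90.00° ✓; |MP| = 27.10 ✓; ∠MPT = 57.10° ✓; |PT| = 17.80 ✓; ∠PTZ = 64.30° ✓; |TZ| = 28.30 ✓; ∠TZC = 84.20° ✓; |ZC| = 9.700 ✓; ∠ZCH = 91.50° ✓; |CH| = 19.00 ✓; ∠CHV = 133.7° ✓; |HV| = 25.70 ✗.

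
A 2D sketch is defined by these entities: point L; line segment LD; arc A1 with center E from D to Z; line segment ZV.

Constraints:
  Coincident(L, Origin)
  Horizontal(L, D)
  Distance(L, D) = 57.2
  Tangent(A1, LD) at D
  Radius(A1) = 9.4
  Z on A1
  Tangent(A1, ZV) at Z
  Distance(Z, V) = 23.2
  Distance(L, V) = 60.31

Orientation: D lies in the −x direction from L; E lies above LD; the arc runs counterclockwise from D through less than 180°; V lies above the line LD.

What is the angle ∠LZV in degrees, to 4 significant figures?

108.0°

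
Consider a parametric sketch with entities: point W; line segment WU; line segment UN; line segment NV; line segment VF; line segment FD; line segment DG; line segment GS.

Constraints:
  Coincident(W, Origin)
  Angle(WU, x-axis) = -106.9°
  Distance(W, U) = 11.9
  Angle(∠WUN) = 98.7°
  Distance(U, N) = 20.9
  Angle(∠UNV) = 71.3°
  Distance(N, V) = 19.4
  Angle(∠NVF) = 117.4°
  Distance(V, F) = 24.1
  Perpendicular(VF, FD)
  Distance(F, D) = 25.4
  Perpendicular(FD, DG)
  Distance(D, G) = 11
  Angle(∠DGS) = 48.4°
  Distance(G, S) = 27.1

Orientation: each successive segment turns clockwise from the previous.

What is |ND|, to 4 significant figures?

34.02

∠NVF = 117.4° gives VF at 0.5000° from the x-axis; with |VF| = 24.1, F = (8.731, 9.106). The perpendicularity gives FD at right angles to VF, so FD runs at -89.50°; with |FD| = 25.4, D = (8.952, -16.29). Then |ND| = |D − N| = 34.02.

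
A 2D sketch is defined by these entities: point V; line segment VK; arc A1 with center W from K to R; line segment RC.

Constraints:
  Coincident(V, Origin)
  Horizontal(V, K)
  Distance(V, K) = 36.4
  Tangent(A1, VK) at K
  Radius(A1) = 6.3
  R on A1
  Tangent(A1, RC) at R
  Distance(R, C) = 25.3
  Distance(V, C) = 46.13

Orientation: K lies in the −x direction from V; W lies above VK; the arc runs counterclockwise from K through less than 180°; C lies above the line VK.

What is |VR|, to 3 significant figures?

31.0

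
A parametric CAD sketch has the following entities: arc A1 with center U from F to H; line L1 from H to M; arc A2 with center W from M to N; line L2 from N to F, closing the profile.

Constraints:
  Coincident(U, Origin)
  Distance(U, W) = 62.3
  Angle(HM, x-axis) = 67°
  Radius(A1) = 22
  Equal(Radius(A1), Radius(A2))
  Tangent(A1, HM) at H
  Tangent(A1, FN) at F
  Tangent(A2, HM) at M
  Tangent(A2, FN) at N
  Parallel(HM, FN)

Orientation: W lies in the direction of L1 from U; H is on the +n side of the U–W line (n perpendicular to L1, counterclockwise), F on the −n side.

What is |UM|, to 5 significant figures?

66.070

The slot axis is L1's direction at 67.0°, so u = (cos 67.0°, sin 67.0°) = (0.39073, 0.92050) and n = (−sin 67.0°, cos 67.0°) = (-0.92050, 0.39073). U is at the origin and W lies 62.3 along u from U, so W = 62.3·u = (24.343, 57.347). Tangency of A1 to both parallel lines with radius 22.0 puts H and F at U ± 22.0·n: H = (-20.251, 8.5961), F = (20.251, -8.5961). Equal radii place M and N the same way about W: M = W + 22.0·n = (4.0914, 65.944), N = W − 22.0·n = (44.594, 48.751). Then |UM| = |M − U| = 66.070.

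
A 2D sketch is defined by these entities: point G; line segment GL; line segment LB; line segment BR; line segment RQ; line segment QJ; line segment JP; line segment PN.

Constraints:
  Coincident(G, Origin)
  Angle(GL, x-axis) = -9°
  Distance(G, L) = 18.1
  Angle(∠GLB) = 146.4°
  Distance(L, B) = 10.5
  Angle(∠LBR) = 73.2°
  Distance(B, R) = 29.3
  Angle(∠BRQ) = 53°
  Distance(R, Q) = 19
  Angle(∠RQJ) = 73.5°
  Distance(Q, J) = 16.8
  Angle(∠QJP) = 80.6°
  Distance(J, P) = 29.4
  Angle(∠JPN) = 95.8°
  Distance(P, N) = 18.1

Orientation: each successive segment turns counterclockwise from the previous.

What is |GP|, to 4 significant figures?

37.43

G is at the origin; GL runs at -9.0° with length 18.1, so L = (17.88, -2.831). ∠GLB = 146.4° gives LB at 24.60° from the x-axis; with |LB| = 10.5, B = (27.42, 1.539). ∠LBR = 73.2° gives BR at 131.4° from the x-axis; with |BR| = 29.3, R = (8.048, 23.52). ∠BRQ = 53.0° gives RQ at -101.6° from the x-axis; with |RQ| = 19.0, Q = (4.227, 4.906). ∠RQJ = 73.5° gives QJ at 4.900° from the x-axis; with |QJ| = 16.8, J = (20.97, 6.341). ∠QJP = 80.6° gives JP at 104.3° from the x-axis; with |JP| = 29.4, P = (13.70, 34.83). Then |GP| = |P − G| = 37.43.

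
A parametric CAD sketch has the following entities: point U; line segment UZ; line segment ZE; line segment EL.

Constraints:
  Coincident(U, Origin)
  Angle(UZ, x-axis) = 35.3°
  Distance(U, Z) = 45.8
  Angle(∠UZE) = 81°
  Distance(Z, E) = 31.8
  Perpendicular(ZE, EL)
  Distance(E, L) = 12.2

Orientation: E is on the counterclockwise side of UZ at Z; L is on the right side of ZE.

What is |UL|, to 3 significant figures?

62.5

U is at the origin; UZ runs at 35.3° with length 45.8, so Z = 45.8·(cos 35.3°, sin 35.3°) = (37.4, 26.5). ∠UZE = 81.0°, so ZE runs at 35.3° + (180° − 81.0°) = 134° from the x-axis; with |ZE| = 31.8, E = Z + 31.8·(cos 134°, sin 134°) = (15.2, 49.2). ZE ⟂ EL; with |EL| = 12.2 on the right of ZE, L = E + 12.2·(0.716, 0.698) = (23.9, 57.7). Then |UL| = |L − U| = 62.5.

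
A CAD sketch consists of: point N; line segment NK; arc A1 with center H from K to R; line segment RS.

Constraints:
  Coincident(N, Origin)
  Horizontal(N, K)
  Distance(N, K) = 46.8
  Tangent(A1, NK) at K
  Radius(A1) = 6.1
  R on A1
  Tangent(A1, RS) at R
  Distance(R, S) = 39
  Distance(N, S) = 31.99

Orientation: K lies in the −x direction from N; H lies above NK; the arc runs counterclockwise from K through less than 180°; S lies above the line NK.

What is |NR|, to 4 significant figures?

42.63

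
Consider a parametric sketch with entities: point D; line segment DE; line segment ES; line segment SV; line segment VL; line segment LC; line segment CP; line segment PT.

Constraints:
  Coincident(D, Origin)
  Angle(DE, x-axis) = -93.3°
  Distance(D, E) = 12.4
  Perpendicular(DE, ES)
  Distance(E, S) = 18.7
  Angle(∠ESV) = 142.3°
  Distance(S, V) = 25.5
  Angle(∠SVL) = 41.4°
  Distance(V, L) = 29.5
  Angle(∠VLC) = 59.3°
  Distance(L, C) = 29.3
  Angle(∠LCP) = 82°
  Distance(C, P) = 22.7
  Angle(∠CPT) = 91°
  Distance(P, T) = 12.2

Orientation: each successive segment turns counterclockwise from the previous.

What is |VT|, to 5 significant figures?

4.4929

D is at the origin; DE runs at -93.3° with length 12.4, so E = (-0.71379, -12.379). DE is perpendicular to ES, so ES runs at -3.3000°; with |ES| = 18.7, S = (17.955, -13.456). ∠ESV = 142.3° gives SV at 34.400° from the x-axis; with |SV| = 25.5, V = (38.996, 0.95077). ∠SVL = 41.4° gives VL at 173.00° from the x-axis; with |VL| = 29.5, L = (9.7155, 4.5459). ∠VLC = 59.3° gives LC at -66.300° from the x-axis; with |LC| = 29.3, C = (21.493, -22.283). ∠LCP = 82.0° gives CP at 31.700° from the x-axis; with |CP| = 22.7, P = (40.806, -10.355). ∠CPT = 91.0° gives PT at 120.70° from the x-axis; with |PT| = 12.2, T = (34.577, 0.13541). Then |VT| = |T − V| = 4.4929.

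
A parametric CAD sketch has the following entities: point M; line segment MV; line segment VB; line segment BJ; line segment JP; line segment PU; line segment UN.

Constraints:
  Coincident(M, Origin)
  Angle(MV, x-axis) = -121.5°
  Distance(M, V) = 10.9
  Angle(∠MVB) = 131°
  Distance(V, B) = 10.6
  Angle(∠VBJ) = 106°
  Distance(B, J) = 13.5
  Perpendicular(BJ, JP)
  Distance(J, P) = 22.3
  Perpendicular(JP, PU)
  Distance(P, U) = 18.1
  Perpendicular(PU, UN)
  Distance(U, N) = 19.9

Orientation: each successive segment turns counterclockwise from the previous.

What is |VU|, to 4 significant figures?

12.23

M is at the origin; MV runs at -121.5° with length 10.9, so V = (-5.695, -9.294). ∠MVB = 131.0° gives VB at -72.50° from the x-axis; with |VB| = 10.6, B = (-2.508, -19.40). ∠VBJ = 106.0° gives BJ at 1.500° from the x-axis; with |BJ| = 13.5, J = (10.99, -19.05). BJ ⟂ JP, so JP runs at 91.50°; with |JP| = 22.3, P = (10.40, 3.243). The perpendicularity gives PU at right angles to JP, so PU runs at -178.5°; with |PU| = 18.1, U = (-7.690, 2.769). Then |VU| = |U − V| = 12.23.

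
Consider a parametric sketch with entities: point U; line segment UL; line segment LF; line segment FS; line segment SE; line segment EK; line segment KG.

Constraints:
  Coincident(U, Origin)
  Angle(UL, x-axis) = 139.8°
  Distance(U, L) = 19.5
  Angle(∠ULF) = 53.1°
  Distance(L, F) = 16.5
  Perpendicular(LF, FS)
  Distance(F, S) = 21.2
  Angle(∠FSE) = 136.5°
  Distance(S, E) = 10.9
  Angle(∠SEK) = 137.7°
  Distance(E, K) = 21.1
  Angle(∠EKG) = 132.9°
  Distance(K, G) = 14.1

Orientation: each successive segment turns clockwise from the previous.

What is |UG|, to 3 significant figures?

34.5

U is at the origin; UL runs at 139.8° with length 19.5, so L = (-14.9, 12.6). ∠ULF = 53.1° gives LF at 12.9° from the x-axis; with |LF| = 16.5, F = (1.19, 16.3). LF is perpendicular to FS, so FS runs at -77.1°; with |FS| = 21.2, S = (5.92, -4.39). ∠FSE = 136.5° gives SE at -121° from the x-axis; with |SE| = 10.9, E = (0.374, -13.8). ∠SEK = 137.7° gives EK at -163° from the x-axis; with |EK| = 21.1, K = (-19.8, -20.0). ∠EKG = 132.9° gives KG at 150° from the x-axis; with |KG| = 14.1, G = (-32.0, -12.9). Then |UG| = |G − U| = 34.5.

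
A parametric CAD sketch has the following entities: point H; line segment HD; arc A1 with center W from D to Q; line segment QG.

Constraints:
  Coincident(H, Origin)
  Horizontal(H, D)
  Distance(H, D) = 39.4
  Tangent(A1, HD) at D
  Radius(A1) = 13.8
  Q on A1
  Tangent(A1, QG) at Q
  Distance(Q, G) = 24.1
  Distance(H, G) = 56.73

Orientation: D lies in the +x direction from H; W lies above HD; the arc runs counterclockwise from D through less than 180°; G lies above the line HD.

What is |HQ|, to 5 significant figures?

55.315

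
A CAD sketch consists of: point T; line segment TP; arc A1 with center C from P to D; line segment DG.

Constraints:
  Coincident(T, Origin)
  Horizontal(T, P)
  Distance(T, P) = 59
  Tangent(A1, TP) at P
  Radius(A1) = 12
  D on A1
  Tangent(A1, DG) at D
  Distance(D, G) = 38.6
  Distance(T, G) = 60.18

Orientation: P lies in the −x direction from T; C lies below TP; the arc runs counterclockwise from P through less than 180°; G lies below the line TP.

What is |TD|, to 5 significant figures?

70.172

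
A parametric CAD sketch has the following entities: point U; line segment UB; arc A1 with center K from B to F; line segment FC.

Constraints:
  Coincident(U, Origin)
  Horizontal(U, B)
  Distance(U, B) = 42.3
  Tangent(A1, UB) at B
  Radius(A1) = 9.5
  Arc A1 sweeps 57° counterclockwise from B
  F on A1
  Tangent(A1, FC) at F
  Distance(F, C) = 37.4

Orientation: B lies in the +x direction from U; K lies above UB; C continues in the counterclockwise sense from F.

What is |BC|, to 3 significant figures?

45.6

U is at the origin; U and B share the same y with |UB| = 42.3 and B on the +x side, so B = (42.3, 0.00). The tangent condition forces KB to be normal to UB, so K = B + (0, 9.5) = (42.3, 9.50). On A1, B sits at bearing -90° from K; a 57° counterclockwise sweep puts F at bearing -33°, so F = K + 9.5·(cos -33°, sin -33°) = (50.3, 4.33). The tangent condition forces KF to be normal to FC, so FC runs along (−sin -33°, cos -33°); with |FC| = 37.4, C = (70.6, 35.7). Then |BC| = |C − B| = 45.6.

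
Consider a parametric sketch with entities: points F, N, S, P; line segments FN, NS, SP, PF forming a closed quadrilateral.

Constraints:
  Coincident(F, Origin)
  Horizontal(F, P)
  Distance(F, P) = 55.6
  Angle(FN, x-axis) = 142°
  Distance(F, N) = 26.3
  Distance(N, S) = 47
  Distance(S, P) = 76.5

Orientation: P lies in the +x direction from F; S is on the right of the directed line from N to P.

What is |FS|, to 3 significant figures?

33.7

Checks: |NS| = 47.00 ✓; |SP| = 76.50 ✓.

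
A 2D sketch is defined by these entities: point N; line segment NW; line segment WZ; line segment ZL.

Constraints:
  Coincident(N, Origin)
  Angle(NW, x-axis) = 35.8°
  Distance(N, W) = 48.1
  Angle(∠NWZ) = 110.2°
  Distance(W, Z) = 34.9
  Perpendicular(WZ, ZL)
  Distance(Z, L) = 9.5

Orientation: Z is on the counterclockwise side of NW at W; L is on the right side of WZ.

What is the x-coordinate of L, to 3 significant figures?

38.8

N is at the origin; NW runs at 35.8° with length 48.1, so W = 48.1·(cos 35.8°, sin 35.8°) = (39.0, 28.1). ∠NWZ = 110.2°, so WZ runs at 35.8° + (180° − 110.2°) = 106° from the x-axis; with |WZ| = 34.9, Z = W + 34.9·(cos 106°, sin 106°) = (29.6, 61.8). WZ ⟂ ZL; with |ZL| = 9.5 on the right of WZ, L = Z + 9.5·(0.963, 0.269) = (38.8, 64.3). So L.x = 38.8.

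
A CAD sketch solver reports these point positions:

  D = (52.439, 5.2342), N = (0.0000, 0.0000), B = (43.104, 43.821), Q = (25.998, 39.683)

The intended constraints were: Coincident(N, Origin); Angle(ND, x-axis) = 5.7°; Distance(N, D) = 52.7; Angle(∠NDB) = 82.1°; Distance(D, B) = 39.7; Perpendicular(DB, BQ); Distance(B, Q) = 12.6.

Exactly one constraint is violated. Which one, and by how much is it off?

Distance(B, Q) = 12.6 — off by 5.00.

N = (0.00, 0.00) ✓; ND at 5.700° ✓; |ND| = 52.70 ✓; ∠NDB = 82.10° ✓; |DB| = 39.70 ✓; ∠(DB, BQ) = 90.00° ✓; |BQ| = 17.60 ✗.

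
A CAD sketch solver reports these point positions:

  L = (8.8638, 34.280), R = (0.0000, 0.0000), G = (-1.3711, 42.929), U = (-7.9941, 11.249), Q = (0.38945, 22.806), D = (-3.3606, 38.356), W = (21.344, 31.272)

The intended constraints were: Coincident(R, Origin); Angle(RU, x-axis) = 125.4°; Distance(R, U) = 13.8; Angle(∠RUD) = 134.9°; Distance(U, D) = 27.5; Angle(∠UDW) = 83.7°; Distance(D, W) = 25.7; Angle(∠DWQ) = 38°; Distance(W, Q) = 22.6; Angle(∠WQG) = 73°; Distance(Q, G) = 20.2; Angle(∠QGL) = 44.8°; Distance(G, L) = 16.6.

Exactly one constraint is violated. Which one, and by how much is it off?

Distance(G, L) = 16.6 — off by 3.20.

R = (0.00, 0.00) ✓; RU at 125.4° ✓; |RU| = 13.80 ✓; ∠RUD = 134.9° ✓; |UD| = 27.50 ✓; ∠UDW = 83.70° ✓; |DW| = 25.70 ✓; ∠DWQ = 38.00° ✓; |WQ| = 22.60 ✓; ∠WQG = 73.00° ✓; |QG| = 20.20 ✓; ∠QGL = 44.80° ✓; |GL| = 13.40 ✗.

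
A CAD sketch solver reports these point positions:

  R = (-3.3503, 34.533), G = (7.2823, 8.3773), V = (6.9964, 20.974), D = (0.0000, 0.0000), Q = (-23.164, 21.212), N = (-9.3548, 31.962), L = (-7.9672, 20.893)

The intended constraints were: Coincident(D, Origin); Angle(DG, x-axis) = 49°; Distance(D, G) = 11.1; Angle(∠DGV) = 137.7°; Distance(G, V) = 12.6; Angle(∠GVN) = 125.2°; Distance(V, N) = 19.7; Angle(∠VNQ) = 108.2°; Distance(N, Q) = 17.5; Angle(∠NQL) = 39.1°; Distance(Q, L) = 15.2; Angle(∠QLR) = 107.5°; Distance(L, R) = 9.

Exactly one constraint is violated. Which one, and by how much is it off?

Distance(L, R) = 9 — off by 5.40.

D = (0.00, 0.00) ✓; DG at 49.00° ✓; |DG| = 11.10 ✓; ∠DGV = 137.7° ✓; |GV| = 12.60 ✓; ∠GVN = 125.2° ✓; |VN| = 19.70 ✓; ∠VNQ = 108.2° ✓; |NQ| = 17.50 ✓; ∠NQL = 39.10° ✓; |QL| = 15.20 ✓; ∠QLR = 107.5° ✓; |LR| = 14.40 ✗.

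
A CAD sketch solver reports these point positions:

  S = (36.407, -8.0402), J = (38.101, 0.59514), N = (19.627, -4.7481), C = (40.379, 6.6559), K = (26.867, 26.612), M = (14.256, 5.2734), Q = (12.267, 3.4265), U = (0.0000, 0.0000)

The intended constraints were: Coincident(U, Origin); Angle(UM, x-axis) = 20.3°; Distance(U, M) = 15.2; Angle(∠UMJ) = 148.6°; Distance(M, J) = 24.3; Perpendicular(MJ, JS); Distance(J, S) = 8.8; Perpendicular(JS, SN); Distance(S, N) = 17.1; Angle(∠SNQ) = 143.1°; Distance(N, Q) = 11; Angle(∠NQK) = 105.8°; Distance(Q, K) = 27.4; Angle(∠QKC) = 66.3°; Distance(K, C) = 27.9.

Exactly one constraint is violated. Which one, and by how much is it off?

Distance(K, C) = 27.9 — off by 3.80.

U = (0.00, 0.00) ✓; UM at 20.30° ✓; |UM| = 15.20 ✓; ∠UMJ = 148.6° ✓; |MJ| = 24.30 ✓; ∠(MJ, JS) = 90.00° ✓; |JS| = 8.800 ✓; ∠(JS, SN) = 90.00° ✓; |SN| = 17.10 ✓; ∠SNQ = 143.1° ✓; |NQ| = 11.00 ✓; ∠NQK = 105.8° ✓; |QK| = 27.40 ✓; ∠QKC = 66.30° ✓; |KC| = 24.10 ✗.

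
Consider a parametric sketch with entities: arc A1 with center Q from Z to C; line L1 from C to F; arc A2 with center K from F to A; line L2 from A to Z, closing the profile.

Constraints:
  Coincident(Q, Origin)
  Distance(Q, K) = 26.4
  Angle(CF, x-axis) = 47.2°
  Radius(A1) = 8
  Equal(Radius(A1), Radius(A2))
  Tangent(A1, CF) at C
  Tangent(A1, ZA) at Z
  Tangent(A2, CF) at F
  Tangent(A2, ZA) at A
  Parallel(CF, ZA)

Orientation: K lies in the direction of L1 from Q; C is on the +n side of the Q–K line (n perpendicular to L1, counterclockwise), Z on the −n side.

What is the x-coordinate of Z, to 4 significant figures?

5.870

Q is at the origin and K lies 26.4 along u from Q, so K = 26.4·u = (17.94, 19.37). Tangency of A1 to both parallel lines with radius 8.0 puts C and Z at Q ± 8.0·n: C = (-5.870, 5.436), Z = (5.870, -5.436). So Z.x = 5.870.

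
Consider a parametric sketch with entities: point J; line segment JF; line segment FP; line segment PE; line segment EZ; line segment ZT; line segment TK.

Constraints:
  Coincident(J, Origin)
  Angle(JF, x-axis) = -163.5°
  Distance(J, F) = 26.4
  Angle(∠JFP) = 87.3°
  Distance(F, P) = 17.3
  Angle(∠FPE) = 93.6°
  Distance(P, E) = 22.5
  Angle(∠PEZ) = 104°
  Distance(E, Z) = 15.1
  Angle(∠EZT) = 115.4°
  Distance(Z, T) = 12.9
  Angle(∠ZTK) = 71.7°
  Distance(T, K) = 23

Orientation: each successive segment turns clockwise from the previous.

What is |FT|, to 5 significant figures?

18.148

∠PEZ = 104.0° gives EZ at -58.600° from the x-axis; with |EZ| = 15.1, Z = (-0.10182, 3.1424). ∠EZT = 115.4° gives ZT at -123.20° from the x-axis; with |ZT| = 12.9, T = (-7.1654, -7.6518). Then |FT| = |T − F| = 18.148.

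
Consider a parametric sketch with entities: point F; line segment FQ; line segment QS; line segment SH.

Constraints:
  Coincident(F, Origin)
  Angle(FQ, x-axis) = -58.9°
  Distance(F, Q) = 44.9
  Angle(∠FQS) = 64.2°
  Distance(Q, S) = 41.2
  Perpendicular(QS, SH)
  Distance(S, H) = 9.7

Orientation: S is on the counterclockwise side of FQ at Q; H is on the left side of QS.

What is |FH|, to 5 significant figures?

37.591

F is at the origin; FQ runs at -58.9° with length 44.9, so Q = 44.9·(cos -58.9°, sin -58.9°) = (23.192, -38.446). ∠FQS = 64.2°, so QS runs at -58.9° + (180° − 64.2°) = 56.900° from the x-axis; with |QS| = 41.2, S = Q + 41.2·(cos 56.900°, sin 56.900°) = (45.692, -3.9324). The perpendicularity gives SH at right angles to QS; with |SH| = 9.7 on the left of QS, H = S + 9.7·(-0.83772, 0.54610) = (37.566, 1.3648). Then |FH| = |H − F| = 37.591.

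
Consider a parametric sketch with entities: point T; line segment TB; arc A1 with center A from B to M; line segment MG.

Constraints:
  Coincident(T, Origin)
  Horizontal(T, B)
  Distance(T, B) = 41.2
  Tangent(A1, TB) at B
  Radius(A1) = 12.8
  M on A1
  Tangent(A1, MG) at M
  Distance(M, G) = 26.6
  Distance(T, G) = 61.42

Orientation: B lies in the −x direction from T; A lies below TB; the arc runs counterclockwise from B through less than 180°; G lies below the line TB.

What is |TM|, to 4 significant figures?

55.94

Checks: |AM| = 12.80 ✓; ∠(AM, MG) = 90.00° ✓; |MG| = 26.60 ✓; |TG| = 61.42 ✓.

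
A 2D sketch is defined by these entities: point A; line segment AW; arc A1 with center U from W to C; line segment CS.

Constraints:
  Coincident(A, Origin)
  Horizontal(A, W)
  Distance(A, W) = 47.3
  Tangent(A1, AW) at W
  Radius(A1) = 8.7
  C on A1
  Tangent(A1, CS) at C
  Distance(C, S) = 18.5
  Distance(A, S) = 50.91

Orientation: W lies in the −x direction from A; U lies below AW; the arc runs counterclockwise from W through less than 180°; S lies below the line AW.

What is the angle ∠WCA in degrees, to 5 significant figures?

50.046°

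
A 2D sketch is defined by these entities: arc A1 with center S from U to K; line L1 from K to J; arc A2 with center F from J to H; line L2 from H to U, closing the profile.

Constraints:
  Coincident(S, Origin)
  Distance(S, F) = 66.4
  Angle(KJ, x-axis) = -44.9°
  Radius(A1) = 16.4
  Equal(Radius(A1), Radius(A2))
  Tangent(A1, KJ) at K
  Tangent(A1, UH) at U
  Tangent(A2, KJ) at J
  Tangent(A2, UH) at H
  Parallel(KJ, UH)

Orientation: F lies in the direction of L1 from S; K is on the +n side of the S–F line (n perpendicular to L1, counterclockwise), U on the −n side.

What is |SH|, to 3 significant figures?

68.4

The slot axis is L1's direction at -44.9°, so u = (cos -44.9°, sin -44.9°) = (0.708, -0.706) and n = (−sin -44.9°, cos -44.9°) = (0.706, 0.708). S is at the origin and F lies 66.4 along u from S, so F = 66.4·u = (47.0, -46.9). Tangency of A1 to both parallel lines with radius 16.4 puts K and U at S ± 16.4·n: K = (11.6, 11.6), U = (-11.6, -11.6). Equal radii place J and H the same way about F: J = F + 16.4·n = (58.6, -35.3), H = F − 16.4·n = (35.5, -58.5). Then |SH| = |H − S| = 68.4.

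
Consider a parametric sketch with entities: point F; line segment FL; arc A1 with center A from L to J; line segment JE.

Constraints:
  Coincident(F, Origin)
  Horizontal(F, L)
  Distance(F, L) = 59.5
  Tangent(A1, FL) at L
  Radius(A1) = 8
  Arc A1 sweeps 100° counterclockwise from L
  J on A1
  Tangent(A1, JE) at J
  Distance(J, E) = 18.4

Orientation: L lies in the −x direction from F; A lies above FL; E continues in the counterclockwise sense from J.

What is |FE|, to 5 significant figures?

61.332

F is at the origin; F and L share the same y with |FL| = 59.5 and L on the −x side, so L = (-59.500, 0.0000). Since A1 is tangent to FL there, AL ⟂ FL, so A = L + (0, 8) = (-59.500, 8.0000). On A1, L sits at bearing -90° from A; a 100° counterclockwise sweep puts J at bearing 10°, so J = A + 8.0·(cos 10°, sin 10°) = (-51.622, 9.3892). The tangent condition forces AJ to be normal to JE, so JE runs along (−sin 10°, cos 10°); with |JE| = 18.4, E = (-54.817, 27.510). Then |FE| = |E − F| = 61.332.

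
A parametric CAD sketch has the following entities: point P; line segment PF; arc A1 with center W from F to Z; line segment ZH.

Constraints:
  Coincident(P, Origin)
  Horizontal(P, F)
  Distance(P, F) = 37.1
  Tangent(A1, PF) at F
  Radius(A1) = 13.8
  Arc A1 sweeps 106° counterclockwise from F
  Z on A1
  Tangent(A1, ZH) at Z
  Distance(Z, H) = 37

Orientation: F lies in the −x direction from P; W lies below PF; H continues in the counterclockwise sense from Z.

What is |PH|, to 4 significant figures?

66.64

P is at the origin; P and F share the same y with |PF| = 37.1 and F on the −x side, so F = (-37.10, 0.000). Tangency of A1 to PF means the radius WF is perpendicular to PF, so W = F + (0, -13.8) = (-37.10, -13.80). On A1, F sits at bearing 90° from W; a 106° counterclockwise sweep puts Z at bearing 196°, so Z = W + 13.8·(cos 196°, sin 196°) = (-50.37, -17.60). A1 meets ZH tangentially, so WZ is at right angles to ZH, so ZH runs along (−sin 196°, cos 196°); with |ZH| = 37.0, H = (-40.17, -53.17). Then |PH| = |H − P| = 66.64.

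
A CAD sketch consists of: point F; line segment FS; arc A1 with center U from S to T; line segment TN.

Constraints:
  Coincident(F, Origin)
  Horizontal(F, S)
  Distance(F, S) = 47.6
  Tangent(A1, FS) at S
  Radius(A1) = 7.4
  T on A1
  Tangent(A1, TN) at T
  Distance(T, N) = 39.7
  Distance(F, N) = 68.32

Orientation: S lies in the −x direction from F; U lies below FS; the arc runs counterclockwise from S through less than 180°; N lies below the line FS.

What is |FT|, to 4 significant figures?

55.57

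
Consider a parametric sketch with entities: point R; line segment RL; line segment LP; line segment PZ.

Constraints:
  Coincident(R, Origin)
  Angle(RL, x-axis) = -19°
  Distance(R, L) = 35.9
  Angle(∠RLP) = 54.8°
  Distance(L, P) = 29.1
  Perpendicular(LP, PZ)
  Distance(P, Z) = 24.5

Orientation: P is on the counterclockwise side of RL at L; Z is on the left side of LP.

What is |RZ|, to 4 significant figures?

9.698

R is at the origin; RL runs at -19.0° with length 35.9, so L = 35.9·(cos -19.0°, sin -19.0°) = (33.94, -11.69). ∠RLP = 54.8°, so LP runs at -19.0° + (180° − 54.8°) = 106.2° from the x-axis; with |LP| = 29.1, P = L + 29.1·(cos 106.2°, sin 106.2°) = (25.83, 16.26). LP ⟂ PZ; with |PZ| = 24.5 on the left of LP, Z = P + 24.5·(-0.9603, -0.2790) = (2.298, 9.421). Then |RZ| = |Z − R| = 9.698.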